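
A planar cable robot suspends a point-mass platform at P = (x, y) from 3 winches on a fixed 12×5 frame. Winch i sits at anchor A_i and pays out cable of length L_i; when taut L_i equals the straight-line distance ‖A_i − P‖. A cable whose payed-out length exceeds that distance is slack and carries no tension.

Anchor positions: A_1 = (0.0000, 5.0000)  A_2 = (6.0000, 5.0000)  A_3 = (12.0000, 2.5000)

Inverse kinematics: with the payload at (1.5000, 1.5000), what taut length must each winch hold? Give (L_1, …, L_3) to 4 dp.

(3.8079, 5.7009, 10.5475)

cable 1: Δx=-1.5000, Δy=3.5000; L_1 = √(Δx²+Δy²) = 3.8079
cable 2: Δx=4.5000, Δy=3.5000; L_2 = √(Δx²+Δy²) = 5.7009
cable 3: Δx=10.5000, Δy=1.0000; L_3 = √(Δx²+Δy²) = 10.5475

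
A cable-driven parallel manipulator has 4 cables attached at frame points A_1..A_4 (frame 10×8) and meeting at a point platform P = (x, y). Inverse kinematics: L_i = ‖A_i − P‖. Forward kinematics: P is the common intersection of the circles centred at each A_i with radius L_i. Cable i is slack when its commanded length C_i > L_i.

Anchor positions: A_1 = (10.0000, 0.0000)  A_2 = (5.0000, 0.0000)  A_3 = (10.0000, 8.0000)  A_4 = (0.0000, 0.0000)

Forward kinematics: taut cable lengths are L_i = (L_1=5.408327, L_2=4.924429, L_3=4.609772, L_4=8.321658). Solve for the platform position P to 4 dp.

(7.0000, 4.5000)

each cable: (A_i−P)·(A_i−P) = L_i²; let c_i = ‖A_i‖²−L_i²
c_1 = 100.0000+0.0000−29.2500 = 70.7500
row 1: 10.0000x + 0.0000y = 70.0000  (c_2=0.7500)
row 2: 0.0000x − 16.0000y = -72.0000  (c_3=142.7500)
row 3: 20.0000x + 0.0000y = 140.0000  (c_4=-69.2500)
Cramer on rows 1–2 → x = 7.0000, y = 4.5000
check cable 4: ‖A_4−P‖² = 69.2500 ≈ L_4² = 69.2500 ✓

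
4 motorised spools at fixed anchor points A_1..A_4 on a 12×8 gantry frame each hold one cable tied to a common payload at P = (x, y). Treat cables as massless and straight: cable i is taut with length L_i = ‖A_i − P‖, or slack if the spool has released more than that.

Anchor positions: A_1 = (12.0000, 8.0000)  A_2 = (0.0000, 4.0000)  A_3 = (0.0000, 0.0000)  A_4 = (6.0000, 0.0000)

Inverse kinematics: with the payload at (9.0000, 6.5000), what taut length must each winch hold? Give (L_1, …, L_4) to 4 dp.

(3.3541, 9.3408, 11.1018, 7.1589)

L_1 = √((12.0000−9.0000)² + (8.0000−6.5000)²) = 3.3541
L_2 = √((0.0000−9.0000)² + (4.0000−6.5000)²) = 9.3408
L_3 = √((0.0000−9.0000)² + (0.0000−6.5000)²) = 11.1018
L_4 = √((6.0000−9.0000)² + (0.0000−6.5000)²) = 7.1589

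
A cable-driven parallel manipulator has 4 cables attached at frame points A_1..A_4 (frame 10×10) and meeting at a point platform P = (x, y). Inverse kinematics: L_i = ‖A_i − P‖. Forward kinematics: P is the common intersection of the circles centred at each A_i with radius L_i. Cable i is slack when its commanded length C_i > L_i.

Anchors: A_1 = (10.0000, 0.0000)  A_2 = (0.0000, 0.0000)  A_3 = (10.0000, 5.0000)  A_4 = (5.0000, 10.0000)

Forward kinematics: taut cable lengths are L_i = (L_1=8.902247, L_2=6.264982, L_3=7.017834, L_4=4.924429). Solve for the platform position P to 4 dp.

(3.0000, 5.5000)

expand ‖A_i−P‖²=L_i² and subtract eq 1 (k_i ≔ ‖A_i‖²−L_i²)
k_1 = 100.0000+0.0000−79.2500 = 20.7500
eq1−eq2 → [20.0000  0.0000]·P = 60.0000
eq1−eq3 → [0.0000  -10.0000]·P = -55.0000
eq1−eq4 → [10.0000  -20.0000]·P = -80.0000
2×2 solve → P = (3.0000, 5.5000)
check cable 4: ‖A_4−P‖² = 24.2500 ≈ L_4² = 24.2500 ✓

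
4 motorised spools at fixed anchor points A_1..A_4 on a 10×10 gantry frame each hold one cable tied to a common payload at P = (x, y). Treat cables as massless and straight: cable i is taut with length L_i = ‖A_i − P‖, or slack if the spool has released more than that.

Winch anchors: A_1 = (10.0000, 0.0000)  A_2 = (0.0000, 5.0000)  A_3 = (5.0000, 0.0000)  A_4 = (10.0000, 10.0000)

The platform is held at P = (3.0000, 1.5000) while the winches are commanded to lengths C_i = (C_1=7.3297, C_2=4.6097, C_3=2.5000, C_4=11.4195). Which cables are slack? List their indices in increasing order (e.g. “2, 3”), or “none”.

cable 1: √((7.0000)²+(-1.5000)²)=7.1589, C_1=7.3297: slack
cable 2: √((-3.0000)²+(3.5000)²)=4.6098, C_2=4.6097: taut
cable 3: √((2.0000)²+(-1.5000)²)=2.5000, C_3=2.5000: taut
cable 4: √((7.0000)²+(8.5000)²)=11.0114, C_4=11.4195: slack

1, 4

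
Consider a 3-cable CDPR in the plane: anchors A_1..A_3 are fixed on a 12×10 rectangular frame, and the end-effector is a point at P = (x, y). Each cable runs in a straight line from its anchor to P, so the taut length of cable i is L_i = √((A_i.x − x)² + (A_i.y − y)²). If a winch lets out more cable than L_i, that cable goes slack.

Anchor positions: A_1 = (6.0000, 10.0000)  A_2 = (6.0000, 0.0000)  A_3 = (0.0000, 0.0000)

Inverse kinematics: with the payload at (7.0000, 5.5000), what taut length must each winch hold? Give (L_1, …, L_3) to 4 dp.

(4.6098, 5.5902, 8.9022)

L_1: Δ = A_1−P = (-1.0000, 4.5000) → ‖Δ‖ = √21.2500 = 4.6098
L_2: Δ = A_2−P = (-1.0000, -5.5000) → ‖Δ‖ = √31.2500 = 5.5902
L_3: Δ = A_3−P = (-7.0000, -5.5000) → ‖Δ‖ = √79.2500 = 8.9022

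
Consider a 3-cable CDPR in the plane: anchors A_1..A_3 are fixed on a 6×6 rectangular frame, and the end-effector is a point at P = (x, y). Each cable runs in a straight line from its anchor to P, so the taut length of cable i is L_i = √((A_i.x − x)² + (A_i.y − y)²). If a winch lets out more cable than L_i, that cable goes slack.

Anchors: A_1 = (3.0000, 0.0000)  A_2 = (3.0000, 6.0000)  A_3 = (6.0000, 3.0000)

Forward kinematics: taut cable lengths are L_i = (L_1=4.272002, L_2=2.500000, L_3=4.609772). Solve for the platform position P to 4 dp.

each cable: (A_i−P)·(A_i−P) = L_i²; let c_i = ‖A_i‖²−L_i²
c_1 = 9.0000+0.0000−18.2500 = -9.2500
row 1: 0.0000x − 12.0000y = -48.0000  (c_2=38.7500)
row 2: -6.0000x − 6.0000y = -33.0000  (c_3=23.7500)
Cramer on rows 1–2 → x = 1.5000, y = 4.0000

(1.5000, 4.0000)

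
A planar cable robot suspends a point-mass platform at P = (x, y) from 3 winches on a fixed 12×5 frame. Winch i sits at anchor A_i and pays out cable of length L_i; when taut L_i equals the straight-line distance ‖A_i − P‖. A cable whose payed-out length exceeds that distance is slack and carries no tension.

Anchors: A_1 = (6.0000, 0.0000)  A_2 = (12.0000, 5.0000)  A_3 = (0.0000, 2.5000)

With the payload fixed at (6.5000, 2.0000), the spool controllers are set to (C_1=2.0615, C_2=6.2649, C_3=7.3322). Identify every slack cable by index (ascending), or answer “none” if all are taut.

3

cable 1: √((-0.5000)²+(-2.0000)²)=2.0616, C_1=2.0615: taut
cable 2: √((5.5000)²+(3.0000)²)=6.2650, C_2=6.2649: taut
cable 3: √((-6.5000)²+(0.5000)²)=6.5192, C_3=7.3322: slack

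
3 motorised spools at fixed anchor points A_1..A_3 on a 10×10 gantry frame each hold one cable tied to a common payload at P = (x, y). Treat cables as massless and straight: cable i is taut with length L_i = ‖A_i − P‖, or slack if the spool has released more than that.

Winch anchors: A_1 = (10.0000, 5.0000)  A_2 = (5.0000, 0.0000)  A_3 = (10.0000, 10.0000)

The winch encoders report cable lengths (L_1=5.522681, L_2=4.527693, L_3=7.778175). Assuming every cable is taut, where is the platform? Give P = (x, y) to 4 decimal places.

(4.5000, 4.5000)

expand ‖A_i−P‖²=L_i² and subtract eq 1 (q_i ≔ ‖A_i‖²−L_i²)
q_1 = 100.0000+25.0000−30.5000 = 94.5000
eq1−eq2 → [10.0000  10.0000]·P = 90.0000
eq1−eq3 → [0.0000  -10.0000]·P = -45.0000
2×2 solve → P = (4.5000, 4.5000)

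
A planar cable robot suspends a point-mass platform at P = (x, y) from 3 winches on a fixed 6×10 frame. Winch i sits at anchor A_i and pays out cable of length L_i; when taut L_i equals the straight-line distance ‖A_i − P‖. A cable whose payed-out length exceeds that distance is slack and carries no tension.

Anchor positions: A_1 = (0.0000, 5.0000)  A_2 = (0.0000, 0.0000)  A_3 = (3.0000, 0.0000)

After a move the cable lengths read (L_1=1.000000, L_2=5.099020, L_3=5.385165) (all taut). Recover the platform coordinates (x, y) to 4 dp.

(1.0000, 5.0000)

expand ‖A_i−P‖²=L_i² and subtract eq 1 (c_i ≔ ‖A_i‖²−L_i²)
c_1 = 0.0000+25.0000−1.0000 = 24.0000
eq1−eq2 → [0.0000  10.0000]·P = 50.0000
eq1−eq3 → [-6.0000  10.0000]·P = 44.0000
2×2 solve → P = (1.0000, 5.0000)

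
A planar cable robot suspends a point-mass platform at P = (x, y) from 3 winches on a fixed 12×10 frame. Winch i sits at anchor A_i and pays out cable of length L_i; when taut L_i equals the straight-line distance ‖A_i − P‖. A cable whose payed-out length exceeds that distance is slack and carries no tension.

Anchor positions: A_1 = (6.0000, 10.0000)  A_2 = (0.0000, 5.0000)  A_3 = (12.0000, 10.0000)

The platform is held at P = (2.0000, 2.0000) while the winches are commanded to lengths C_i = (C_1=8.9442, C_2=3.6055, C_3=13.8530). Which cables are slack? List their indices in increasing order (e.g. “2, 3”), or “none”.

3

cable 1: √((4.0000)²+(8.0000)²)=8.9443, C_1=8.9442: taut
cable 2: √((-2.0000)²+(3.0000)²)=3.6056, C_2=3.6055: taut
cable 3: √((10.0000)²+(8.0000)²)=12.8062, C_3=13.8530: slack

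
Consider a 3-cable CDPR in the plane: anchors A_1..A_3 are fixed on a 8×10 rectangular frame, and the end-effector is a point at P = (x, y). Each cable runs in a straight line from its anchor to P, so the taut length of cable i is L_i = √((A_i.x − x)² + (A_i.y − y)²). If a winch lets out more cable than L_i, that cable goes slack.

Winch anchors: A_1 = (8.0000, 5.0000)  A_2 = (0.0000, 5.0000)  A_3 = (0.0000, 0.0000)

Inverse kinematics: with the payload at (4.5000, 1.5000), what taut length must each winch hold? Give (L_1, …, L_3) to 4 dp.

L_1 = √((8.0000−4.5000)² + (5.0000−1.5000)²) = 4.9497
L_2 = √((0.0000−4.5000)² + (5.0000−1.5000)²) = 5.7009
L_3 = √((0.0000−4.5000)² + (0.0000−1.5000)²) = 4.7434

(4.9497, 5.7009, 4.7434)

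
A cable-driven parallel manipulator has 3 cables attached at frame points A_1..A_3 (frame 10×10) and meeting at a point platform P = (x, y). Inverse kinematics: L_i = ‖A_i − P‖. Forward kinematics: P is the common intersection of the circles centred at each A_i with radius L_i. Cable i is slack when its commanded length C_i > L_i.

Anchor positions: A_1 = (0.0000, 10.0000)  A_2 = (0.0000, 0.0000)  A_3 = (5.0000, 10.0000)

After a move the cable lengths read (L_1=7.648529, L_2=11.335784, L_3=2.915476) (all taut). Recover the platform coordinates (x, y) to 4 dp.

(7.5000, 8.5000)

expand ‖A_i−P‖²=L_i² and subtract eq 1 (k_i ≔ ‖A_i‖²−L_i²)
k_1 = 0.0000+100.0000−58.5000 = 41.5000
eq1−eq2 → [0.0000  20.0000]·P = 170.0000
eq1−eq3 → [-10.0000  0.0000]·P = -75.0000
2×2 solve → P = (7.5000, 8.5000)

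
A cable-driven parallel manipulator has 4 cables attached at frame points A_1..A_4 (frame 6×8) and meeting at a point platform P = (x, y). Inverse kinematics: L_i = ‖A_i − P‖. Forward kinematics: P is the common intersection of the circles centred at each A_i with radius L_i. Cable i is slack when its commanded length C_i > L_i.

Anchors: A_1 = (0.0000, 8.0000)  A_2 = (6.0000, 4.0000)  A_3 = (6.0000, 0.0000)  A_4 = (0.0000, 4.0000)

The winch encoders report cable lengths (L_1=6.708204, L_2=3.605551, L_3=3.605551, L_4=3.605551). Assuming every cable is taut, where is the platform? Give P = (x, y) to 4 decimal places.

expand ‖A_i−P‖²=L_i² and subtract eq 1 (q_i ≔ ‖A_i‖²−L_i²)
q_1 = 0.0000+64.0000−45.0000 = 19.0000
eq1−eq2 → [-12.0000  8.0000]·P = -20.0000
eq1−eq3 → [-12.0000  16.0000]·P = -4.0000
eq1−eq4 → [0.0000  8.0000]·P = 16.0000
2×2 solve → P = (3.0000, 2.0000)
check cable 4: ‖A_4−P‖² = 13.0000 ≈ L_4² = 13.0000 ✓

(3.0000, 2.0000)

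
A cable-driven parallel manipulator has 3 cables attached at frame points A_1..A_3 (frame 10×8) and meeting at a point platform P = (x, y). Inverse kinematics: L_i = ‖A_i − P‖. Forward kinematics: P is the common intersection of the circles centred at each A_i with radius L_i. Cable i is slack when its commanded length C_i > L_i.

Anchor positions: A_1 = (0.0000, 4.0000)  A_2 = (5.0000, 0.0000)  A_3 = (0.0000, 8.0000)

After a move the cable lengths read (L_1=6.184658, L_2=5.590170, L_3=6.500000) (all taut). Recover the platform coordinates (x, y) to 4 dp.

(6.0000, 5.5000)

each cable: (A_i−P)·(A_i−P) = L_i²; let c_i = ‖A_i‖²−L_i²
c_1 = 0.0000+16.0000−38.2500 = -22.2500
row 1: -10.0000x + 8.0000y = -16.0000  (c_2=-6.2500)
row 2: 0.0000x − 8.0000y = -44.0000  (c_3=21.7500)
Cramer on rows 1–2 → x = 6.0000, y = 5.5000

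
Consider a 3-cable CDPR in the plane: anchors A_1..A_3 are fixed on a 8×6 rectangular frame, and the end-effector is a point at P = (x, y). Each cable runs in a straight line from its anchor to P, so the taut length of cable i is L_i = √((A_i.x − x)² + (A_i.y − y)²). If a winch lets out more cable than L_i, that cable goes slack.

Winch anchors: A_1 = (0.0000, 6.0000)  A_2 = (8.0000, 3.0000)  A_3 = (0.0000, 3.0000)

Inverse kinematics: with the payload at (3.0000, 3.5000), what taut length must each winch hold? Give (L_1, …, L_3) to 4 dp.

cable 1: Δx=-3.0000, Δy=2.5000; L_1 = √(Δx²+Δy²) = 3.9051
cable 2: Δx=5.0000, Δy=-0.5000; L_2 = √(Δx²+Δy²) = 5.0249
cable 3: Δx=-3.0000, Δy=-0.5000; L_3 = √(Δx²+Δy²) = 3.0414

(3.9051, 5.0249, 3.0414)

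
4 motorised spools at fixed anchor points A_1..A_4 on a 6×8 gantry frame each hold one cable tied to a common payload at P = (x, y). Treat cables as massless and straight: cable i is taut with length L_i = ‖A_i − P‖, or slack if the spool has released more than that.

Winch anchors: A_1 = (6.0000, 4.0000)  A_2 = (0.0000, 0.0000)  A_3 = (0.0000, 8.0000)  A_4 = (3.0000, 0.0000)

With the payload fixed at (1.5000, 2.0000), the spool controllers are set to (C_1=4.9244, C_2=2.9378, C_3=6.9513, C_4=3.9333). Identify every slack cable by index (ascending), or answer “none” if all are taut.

2, 3, 4

cable 1: L_1 = ‖A_1−P‖ = 4.9244;  C_1 = 4.9244 → taut
cable 2: L_2 = ‖A_2−P‖ = 2.5000;  C_2 = 2.9378 → slack
cable 3: L_3 = ‖A_3−P‖ = 6.1847;  C_3 = 6.9513 → slack
cable 4: L_4 = ‖A_4−P‖ = 2.5000;  C_4 = 3.9333 → slack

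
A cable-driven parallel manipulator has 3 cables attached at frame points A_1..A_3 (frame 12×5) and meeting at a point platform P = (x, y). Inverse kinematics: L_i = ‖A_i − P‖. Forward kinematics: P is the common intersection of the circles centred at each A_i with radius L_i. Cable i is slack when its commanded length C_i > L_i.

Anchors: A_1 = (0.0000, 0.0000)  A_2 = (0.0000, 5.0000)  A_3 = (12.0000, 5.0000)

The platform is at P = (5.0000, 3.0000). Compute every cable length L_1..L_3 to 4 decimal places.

(5.8310, 5.3852, 7.2801)

cable 1: Δx=-5.0000, Δy=-3.0000; L_1 = √(Δx²+Δy²) = 5.8310
cable 2: Δx=-5.0000, Δy=2.0000; L_2 = √(Δx²+Δy²) = 5.3852
cable 3: Δx=7.0000, Δy=2.0000; L_3 = √(Δx²+Δy²) = 7.2801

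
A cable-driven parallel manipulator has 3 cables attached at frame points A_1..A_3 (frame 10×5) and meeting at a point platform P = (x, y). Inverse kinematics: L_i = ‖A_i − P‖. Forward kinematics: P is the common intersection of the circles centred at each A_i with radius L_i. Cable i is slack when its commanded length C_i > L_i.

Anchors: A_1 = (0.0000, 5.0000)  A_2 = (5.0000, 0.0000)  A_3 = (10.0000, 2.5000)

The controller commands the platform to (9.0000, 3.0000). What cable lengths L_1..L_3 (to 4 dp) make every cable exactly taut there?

(9.2195, 5.0000, 1.1180)

L_1: Δ = A_1−P = (-9.0000, 2.0000) → ‖Δ‖ = √85.0000 = 9.2195
L_2: Δ = A_2−P = (-4.0000, -3.0000) → ‖Δ‖ = √25.0000 = 5.0000
L_3: Δ = A_3−P = (1.0000, -0.5000) → ‖Δ‖ = √1.2500 = 1.1180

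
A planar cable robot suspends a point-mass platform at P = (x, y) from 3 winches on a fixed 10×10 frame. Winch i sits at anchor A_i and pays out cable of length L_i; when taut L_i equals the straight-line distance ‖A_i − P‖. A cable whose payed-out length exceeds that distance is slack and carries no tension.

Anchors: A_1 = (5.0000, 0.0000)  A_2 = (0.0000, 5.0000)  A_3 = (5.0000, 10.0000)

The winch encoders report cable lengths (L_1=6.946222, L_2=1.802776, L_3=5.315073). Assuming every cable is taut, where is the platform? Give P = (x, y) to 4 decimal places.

expand ‖A_i−P‖²=L_i² and subtract eq 1 (k_i ≔ ‖A_i‖²−L_i²)
k_1 = 25.0000+0.0000−48.2500 = -23.2500
eq1−eq2 → [10.0000  -10.0000]·P = -45.0000
eq1−eq3 → [0.0000  -20.0000]·P = -120.0000
2×2 solve → P = (1.5000, 6.0000)

(1.5000, 6.0000)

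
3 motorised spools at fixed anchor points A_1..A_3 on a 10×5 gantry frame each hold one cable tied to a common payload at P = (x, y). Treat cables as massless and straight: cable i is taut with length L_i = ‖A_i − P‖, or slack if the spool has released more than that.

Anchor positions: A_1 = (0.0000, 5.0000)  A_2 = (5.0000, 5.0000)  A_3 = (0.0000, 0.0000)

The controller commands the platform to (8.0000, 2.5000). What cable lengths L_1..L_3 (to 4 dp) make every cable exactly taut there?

(8.3815, 3.9051, 8.3815)

L_1 = √((0.0000−8.0000)² + (5.0000−2.5000)²) = 8.3815
L_2 = √((5.0000−8.0000)² + (5.0000−2.5000)²) = 3.9051
L_3 = √((0.0000−8.0000)² + (0.0000−2.5000)²) = 8.3815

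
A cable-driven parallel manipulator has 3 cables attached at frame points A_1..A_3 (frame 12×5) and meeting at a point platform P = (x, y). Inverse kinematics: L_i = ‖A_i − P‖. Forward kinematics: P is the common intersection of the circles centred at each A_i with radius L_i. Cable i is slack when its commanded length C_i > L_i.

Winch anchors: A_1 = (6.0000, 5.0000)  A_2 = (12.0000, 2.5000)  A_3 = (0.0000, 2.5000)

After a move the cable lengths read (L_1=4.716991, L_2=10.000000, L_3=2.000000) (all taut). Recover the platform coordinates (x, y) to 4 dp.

circle eqns → linear via eq_j − eq_1; set c_j = A_j·A_j − L_j²
c_1 = 36.0000+25.0000−22.2500 = 38.7500
-12.0000·x + 5.0000·y = c_1−c_2 = -11.5000
12.0000·x + 5.0000·y = c_1−c_3 = 36.5000
solve first two rows → x=2.0000, y=2.5000

(2.0000, 2.5000)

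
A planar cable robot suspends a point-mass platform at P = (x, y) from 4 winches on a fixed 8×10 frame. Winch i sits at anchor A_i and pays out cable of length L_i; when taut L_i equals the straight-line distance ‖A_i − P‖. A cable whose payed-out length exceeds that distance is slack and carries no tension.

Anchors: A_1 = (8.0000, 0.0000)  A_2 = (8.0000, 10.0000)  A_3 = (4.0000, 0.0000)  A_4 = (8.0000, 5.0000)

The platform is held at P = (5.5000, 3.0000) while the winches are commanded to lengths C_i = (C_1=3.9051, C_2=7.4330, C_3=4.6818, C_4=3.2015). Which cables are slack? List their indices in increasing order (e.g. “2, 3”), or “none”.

i=1: geometric 3.9051 vs commanded 3.9051 ⇒ taut
i=2: geometric 7.4330 vs commanded 7.4330 ⇒ taut
i=3: geometric 3.3541 vs commanded 4.6818 ⇒ slack
i=4: geometric 3.2016 vs commanded 3.2015 ⇒ taut

3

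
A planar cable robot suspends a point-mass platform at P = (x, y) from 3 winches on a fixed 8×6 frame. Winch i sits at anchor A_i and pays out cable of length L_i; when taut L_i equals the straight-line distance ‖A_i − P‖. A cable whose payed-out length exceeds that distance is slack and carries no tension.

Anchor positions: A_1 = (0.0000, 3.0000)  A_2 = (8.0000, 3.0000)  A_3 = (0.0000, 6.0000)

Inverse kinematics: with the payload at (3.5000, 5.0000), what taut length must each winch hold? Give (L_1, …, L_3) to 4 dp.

L_1 = √((0.0000−3.5000)² + (3.0000−5.0000)²) = 4.0311
L_2 = √((8.0000−3.5000)² + (3.0000−5.0000)²) = 4.9244
L_3 = √((0.0000−3.5000)² + (6.0000−5.0000)²) = 3.6401

(4.0311, 4.9244, 3.6401)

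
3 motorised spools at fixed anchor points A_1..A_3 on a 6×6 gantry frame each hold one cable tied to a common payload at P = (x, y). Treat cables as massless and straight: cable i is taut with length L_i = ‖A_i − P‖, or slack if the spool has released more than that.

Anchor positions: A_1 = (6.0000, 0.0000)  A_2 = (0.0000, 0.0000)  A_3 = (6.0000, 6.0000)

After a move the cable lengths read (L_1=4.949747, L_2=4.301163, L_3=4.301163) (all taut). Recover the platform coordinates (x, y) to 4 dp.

(2.5000, 3.5000)

expand ‖A_i−P‖²=L_i² and subtract eq 1 (k_i ≔ ‖A_i‖²−L_i²)
k_1 = 36.0000+0.0000−24.5000 = 11.5000
eq1−eq2 → [12.0000  0.0000]·P = 30.0000
eq1−eq3 → [0.0000  -12.0000]·P = -42.0000
2×2 solve → P = (2.5000, 3.5000)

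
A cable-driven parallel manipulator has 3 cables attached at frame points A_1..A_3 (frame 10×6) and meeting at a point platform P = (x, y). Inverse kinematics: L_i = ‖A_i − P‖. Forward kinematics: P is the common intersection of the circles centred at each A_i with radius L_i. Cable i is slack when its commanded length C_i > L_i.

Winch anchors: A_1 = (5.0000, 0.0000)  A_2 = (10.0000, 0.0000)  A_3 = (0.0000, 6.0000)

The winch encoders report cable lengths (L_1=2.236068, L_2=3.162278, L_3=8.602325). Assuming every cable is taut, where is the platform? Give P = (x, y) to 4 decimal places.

circle eqns → linear via eq_j − eq_1; set k_j = A_j·A_j − L_j²
k_1 = 25.0000+0.0000−5.0000 = 20.0000
-10.0000·x + 0.0000·y = k_1−k_2 = -70.0000
10.0000·x − 12.0000·y = k_1−k_3 = 58.0000
solve first two rows → x=7.0000, y=1.0000

(7.0000, 1.0000)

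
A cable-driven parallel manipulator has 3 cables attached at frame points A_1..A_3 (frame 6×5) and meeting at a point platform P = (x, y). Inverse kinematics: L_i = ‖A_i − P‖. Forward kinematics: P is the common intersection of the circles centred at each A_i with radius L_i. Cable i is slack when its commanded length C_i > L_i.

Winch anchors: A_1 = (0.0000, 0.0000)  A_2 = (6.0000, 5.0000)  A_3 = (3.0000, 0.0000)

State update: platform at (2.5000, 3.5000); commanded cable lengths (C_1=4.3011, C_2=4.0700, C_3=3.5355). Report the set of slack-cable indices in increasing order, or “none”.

2

cable 1: √((-2.5000)²+(-3.5000)²)=4.3012, C_1=4.3011: taut
cable 2: √((3.5000)²+(1.5000)²)=3.8079, C_2=4.0700: slack
cable 3: √((0.5000)²+(-3.5000)²)=3.5355, C_3=3.5355: taut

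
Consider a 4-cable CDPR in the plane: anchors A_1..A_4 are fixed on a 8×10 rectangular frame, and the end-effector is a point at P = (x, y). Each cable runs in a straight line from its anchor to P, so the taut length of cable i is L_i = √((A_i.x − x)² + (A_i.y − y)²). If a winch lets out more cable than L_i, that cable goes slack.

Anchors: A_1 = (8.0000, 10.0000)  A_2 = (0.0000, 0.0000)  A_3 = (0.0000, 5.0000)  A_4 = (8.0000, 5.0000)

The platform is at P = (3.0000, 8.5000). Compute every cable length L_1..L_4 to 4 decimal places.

(5.2202, 9.0139, 4.6098, 6.1033)

cable 1: Δx=5.0000, Δy=1.5000; L_1 = √(Δx²+Δy²) = 5.2202
cable 2: Δx=-3.0000, Δy=-8.5000; L_2 = √(Δx²+Δy²) = 9.0139
cable 3: Δx=-3.0000, Δy=-3.5000; L_3 = √(Δx²+Δy²) = 4.6098
cable 4: Δx=5.0000, Δy=-3.5000; L_4 = √(Δx²+Δy²) = 6.1033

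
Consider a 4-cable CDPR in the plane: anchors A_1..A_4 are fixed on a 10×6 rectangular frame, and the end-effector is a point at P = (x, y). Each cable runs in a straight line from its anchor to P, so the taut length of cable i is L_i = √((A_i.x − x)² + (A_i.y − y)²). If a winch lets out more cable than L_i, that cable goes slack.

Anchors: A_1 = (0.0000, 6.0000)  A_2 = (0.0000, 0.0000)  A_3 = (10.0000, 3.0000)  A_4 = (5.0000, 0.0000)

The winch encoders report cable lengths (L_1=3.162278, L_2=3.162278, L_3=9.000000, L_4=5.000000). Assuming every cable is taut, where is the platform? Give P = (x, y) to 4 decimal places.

(1.0000, 3.0000)

each cable: (A_i−P)·(A_i−P) = L_i²; let k_i = ‖A_i‖²−L_i²
k_1 = 0.0000+36.0000−10.0000 = 26.0000
row 1: 0.0000x + 12.0000y = 36.0000  (k_2=-10.0000)
row 2: -20.0000x + 6.0000y = -2.0000  (k_3=28.0000)
row 3: -10.0000x + 12.0000y = 26.0000  (k_4=0.0000)
Cramer on rows 1–2 → x = 1.0000, y = 3.0000
check cable 4: ‖A_4−P‖² = 25.0000 ≈ L_4² = 25.0000 ✓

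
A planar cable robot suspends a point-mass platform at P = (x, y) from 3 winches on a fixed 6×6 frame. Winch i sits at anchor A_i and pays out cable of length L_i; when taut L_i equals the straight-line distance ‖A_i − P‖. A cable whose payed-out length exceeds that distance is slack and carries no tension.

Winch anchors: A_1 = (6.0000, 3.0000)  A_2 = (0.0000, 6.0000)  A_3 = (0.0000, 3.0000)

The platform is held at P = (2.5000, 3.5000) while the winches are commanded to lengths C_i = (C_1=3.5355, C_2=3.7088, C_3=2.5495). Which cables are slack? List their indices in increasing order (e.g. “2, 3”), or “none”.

2

cable 1: L_1 = ‖A_1−P‖ = 3.5355;  C_1 = 3.5355 → taut
cable 2: L_2 = ‖A_2−P‖ = 3.5355;  C_2 = 3.7088 → slack
cable 3: L_3 = ‖A_3−P‖ = 2.5495;  C_3 = 2.5495 → taut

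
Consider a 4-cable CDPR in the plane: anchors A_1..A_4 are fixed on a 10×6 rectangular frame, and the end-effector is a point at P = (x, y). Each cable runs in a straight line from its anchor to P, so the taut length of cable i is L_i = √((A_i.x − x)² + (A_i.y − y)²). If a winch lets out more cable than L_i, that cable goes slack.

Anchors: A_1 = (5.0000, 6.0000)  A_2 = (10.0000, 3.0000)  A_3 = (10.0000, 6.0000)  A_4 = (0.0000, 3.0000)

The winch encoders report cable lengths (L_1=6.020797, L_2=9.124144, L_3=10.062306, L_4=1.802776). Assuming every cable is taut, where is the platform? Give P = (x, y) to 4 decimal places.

each cable: (A_i−P)·(A_i−P) = L_i²; let c_i = ‖A_i‖²−L_i²
c_1 = 25.0000+36.0000−36.2500 = 24.7500
row 1: -10.0000x + 6.0000y = -1.0000  (c_2=25.7500)
row 2: -10.0000x + 0.0000y = -10.0000  (c_3=34.7500)
row 3: 10.0000x + 6.0000y = 19.0000  (c_4=5.7500)
Cramer on rows 1–2 → x = 1.0000, y = 1.5000
check cable 4: ‖A_4−P‖² = 3.2500 ≈ L_4² = 3.2500 ✓

(1.0000, 1.5000)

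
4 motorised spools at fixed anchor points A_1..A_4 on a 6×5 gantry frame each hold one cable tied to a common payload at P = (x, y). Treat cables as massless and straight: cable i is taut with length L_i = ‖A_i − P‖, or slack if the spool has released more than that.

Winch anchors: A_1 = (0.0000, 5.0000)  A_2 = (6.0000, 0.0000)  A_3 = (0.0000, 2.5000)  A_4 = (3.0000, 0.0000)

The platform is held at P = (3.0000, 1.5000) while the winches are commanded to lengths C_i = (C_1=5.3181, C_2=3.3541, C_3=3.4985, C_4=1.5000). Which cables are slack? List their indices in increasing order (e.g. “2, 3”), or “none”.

cable 1: L_1 = ‖A_1−P‖ = 4.6098;  C_1 = 5.3181 → slack
cable 2: L_2 = ‖A_2−P‖ = 3.3541;  C_2 = 3.3541 → taut
cable 3: L_3 = ‖A_3−P‖ = 3.1623;  C_3 = 3.4985 → slack
cable 4: L_4 = ‖A_4−P‖ = 1.5000;  C_4 = 1.5000 → taut

1, 3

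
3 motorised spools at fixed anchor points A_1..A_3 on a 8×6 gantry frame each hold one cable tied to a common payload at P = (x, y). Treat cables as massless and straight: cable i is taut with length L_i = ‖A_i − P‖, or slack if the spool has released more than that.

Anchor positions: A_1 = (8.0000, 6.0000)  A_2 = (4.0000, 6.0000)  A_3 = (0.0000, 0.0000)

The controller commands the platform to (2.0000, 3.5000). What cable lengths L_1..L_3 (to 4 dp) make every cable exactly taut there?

(6.5000, 3.2016, 4.0311)

cable 1: Δx=6.0000, Δy=2.5000; L_1 = √(Δx²+Δy²) = 6.5000
cable 2: Δx=2.0000, Δy=2.5000; L_2 = √(Δx²+Δy²) = 3.2016
cable 3: Δx=-2.0000, Δy=-3.5000; L_3 = √(Δx²+Δy²) = 4.0311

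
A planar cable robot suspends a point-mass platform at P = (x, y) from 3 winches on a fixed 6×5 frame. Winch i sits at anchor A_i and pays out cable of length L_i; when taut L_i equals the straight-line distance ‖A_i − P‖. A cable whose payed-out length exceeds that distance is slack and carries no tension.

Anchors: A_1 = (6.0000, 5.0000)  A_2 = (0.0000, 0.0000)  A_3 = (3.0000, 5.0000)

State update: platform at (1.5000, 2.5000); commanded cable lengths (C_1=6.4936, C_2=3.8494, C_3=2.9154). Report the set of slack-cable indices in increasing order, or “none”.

1, 2

i=1: geometric 5.1478 vs commanded 6.4936 ⇒ slack
i=2: geometric 2.9155 vs commanded 3.8494 ⇒ slack
i=3: geometric 2.9155 vs commanded 2.9154 ⇒ taut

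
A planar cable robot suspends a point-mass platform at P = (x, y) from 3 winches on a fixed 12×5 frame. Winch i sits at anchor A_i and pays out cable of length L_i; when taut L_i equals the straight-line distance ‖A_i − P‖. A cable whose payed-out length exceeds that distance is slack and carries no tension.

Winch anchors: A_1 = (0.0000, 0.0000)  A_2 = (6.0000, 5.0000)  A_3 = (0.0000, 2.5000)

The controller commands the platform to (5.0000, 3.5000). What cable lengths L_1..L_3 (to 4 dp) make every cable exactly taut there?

(6.1033, 1.8028, 5.0990)

cable 1: Δx=-5.0000, Δy=-3.5000; L_1 = √(Δx²+Δy²) = 6.1033
cable 2: Δx=1.0000, Δy=1.5000; L_2 = √(Δx²+Δy²) = 1.8028
cable 3: Δx=-5.0000, Δy=-1.0000; L_3 = √(Δx²+Δy²) = 5.0990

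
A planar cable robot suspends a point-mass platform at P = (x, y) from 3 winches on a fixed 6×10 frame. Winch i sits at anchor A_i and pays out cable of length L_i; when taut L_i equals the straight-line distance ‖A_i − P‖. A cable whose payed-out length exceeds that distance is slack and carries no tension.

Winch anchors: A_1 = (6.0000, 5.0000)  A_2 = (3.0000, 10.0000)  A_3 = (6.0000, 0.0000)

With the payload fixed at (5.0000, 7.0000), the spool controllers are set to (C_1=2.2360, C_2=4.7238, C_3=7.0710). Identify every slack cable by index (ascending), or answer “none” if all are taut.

i=1: geometric 2.2361 vs commanded 2.2360 ⇒ taut
i=2: geometric 3.6056 vs commanded 4.7238 ⇒ slack
i=3: geometric 7.0711 vs commanded 7.0710 ⇒ taut

2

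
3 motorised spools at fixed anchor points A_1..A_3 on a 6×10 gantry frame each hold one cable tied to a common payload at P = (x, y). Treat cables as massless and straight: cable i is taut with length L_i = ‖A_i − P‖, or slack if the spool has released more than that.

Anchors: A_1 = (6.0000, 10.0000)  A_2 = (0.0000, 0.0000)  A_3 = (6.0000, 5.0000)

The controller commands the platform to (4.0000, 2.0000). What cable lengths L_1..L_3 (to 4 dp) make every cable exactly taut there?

L_1 = √((6.0000−4.0000)² + (10.0000−2.0000)²) = 8.2462
L_2 = √((0.0000−4.0000)² + (0.0000−2.0000)²) = 4.4721
L_3 = √((6.0000−4.0000)² + (5.0000−2.0000)²) = 3.6056

(8.2462, 4.4721, 3.6056)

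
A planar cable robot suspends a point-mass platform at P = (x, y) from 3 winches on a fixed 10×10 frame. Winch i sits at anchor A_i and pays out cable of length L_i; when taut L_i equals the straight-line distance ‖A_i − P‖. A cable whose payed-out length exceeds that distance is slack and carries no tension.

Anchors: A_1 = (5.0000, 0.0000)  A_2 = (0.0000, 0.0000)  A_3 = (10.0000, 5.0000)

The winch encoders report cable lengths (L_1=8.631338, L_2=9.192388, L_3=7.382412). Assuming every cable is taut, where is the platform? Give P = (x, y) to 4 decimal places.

(3.5000, 8.5000)

each cable: (A_i−P)·(A_i−P) = L_i²; let k_i = ‖A_i‖²−L_i²
k_1 = 25.0000+0.0000−74.5000 = -49.5000
row 1: 10.0000x + 0.0000y = 35.0000  (k_2=-84.5000)
row 2: -10.0000x − 10.0000y = -120.0000  (k_3=70.5000)
Cramer on rows 1–2 → x = 3.5000, y = 8.5000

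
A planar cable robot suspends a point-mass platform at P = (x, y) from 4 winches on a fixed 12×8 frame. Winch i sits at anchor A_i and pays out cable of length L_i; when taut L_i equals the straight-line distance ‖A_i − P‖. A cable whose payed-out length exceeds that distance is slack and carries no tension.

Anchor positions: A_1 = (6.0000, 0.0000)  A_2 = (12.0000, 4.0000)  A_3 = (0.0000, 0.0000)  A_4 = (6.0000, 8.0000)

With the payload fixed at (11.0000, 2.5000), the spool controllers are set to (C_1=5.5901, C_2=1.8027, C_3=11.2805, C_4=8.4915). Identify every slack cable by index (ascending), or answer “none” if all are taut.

4

cable 1: L_1 = ‖A_1−P‖ = 5.5902;  C_1 = 5.5901 → taut
cable 2: L_2 = ‖A_2−P‖ = 1.8028;  C_2 = 1.8027 → taut
cable 3: L_3 = ‖A_3−P‖ = 11.2805;  C_3 = 11.2805 → taut
cable 4: L_4 = ‖A_4−P‖ = 7.4330;  C_4 = 8.4915 → slack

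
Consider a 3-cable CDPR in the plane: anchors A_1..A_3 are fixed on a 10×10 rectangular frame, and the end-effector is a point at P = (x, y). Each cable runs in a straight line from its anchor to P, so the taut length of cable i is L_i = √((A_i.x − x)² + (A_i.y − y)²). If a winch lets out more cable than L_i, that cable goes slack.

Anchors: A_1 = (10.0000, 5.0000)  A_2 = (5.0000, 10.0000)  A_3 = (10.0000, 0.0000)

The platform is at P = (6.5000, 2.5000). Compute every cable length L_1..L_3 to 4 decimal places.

L_1 = √((10.0000−6.5000)² + (5.0000−2.5000)²) = 4.3012
L_2 = √((5.0000−6.5000)² + (10.0000−2.5000)²) = 7.6485
L_3 = √((10.0000−6.5000)² + (0.0000−2.5000)²) = 4.3012

(4.3012, 7.6485, 4.3012)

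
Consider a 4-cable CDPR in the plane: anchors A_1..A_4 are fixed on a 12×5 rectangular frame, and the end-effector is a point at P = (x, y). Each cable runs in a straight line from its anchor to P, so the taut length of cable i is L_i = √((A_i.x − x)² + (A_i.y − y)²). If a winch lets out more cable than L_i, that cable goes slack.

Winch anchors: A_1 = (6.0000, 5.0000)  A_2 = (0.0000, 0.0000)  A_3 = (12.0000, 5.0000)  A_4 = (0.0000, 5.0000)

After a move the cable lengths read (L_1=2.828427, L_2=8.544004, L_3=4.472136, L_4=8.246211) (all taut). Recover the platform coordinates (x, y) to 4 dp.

expand ‖A_i−P‖²=L_i² and subtract eq 1 (q_i ≔ ‖A_i‖²−L_i²)
q_1 = 36.0000+25.0000−8.0000 = 53.0000
eq1−eq2 → [12.0000  10.0000]·P = 126.0000
eq1−eq3 → [-12.0000  0.0000]·P = -96.0000
eq1−eq4 → [12.0000  0.0000]·P = 96.0000
2×2 solve → P = (8.0000, 3.0000)
check cable 4: ‖A_4−P‖² = 68.0000 ≈ L_4² = 68.0000 ✓

(8.0000, 3.0000)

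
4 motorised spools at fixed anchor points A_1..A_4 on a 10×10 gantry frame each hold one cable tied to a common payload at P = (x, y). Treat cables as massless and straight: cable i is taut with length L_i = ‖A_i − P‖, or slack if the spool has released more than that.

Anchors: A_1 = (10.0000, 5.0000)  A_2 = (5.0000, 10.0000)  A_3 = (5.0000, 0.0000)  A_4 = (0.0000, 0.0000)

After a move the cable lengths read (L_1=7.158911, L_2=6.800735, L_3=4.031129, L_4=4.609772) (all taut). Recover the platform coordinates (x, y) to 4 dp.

each cable: (A_i−P)·(A_i−P) = L_i²; let q_i = ‖A_i‖²−L_i²
q_1 = 100.0000+25.0000−51.2500 = 73.7500
row 1: 10.0000x − 10.0000y = -5.0000  (q_2=78.7500)
row 2: 10.0000x + 10.0000y = 65.0000  (q_3=8.7500)
row 3: 20.0000x + 10.0000y = 95.0000  (q_4=-21.2500)
Cramer on rows 1–2 → x = 3.0000, y = 3.5000
check cable 4: ‖A_4−P‖² = 21.2500 ≈ L_4² = 21.2500 ✓

(3.0000, 3.5000)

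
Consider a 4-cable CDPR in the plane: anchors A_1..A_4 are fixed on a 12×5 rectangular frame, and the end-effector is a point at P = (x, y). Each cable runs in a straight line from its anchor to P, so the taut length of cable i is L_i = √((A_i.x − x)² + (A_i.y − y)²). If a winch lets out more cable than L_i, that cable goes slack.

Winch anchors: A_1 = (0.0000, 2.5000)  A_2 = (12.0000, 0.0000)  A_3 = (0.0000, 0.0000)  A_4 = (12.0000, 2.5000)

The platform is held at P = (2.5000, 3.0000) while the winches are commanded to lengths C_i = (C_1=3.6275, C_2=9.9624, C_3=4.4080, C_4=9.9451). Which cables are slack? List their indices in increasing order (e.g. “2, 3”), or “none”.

1, 3, 4

i=1: geometric 2.5495 vs commanded 3.6275 ⇒ slack
i=2: geometric 9.9624 vs commanded 9.9624 ⇒ taut
i=3: geometric 3.9051 vs commanded 4.4080 ⇒ slack
i=4: geometric 9.5131 vs commanded 9.9451 ⇒ slack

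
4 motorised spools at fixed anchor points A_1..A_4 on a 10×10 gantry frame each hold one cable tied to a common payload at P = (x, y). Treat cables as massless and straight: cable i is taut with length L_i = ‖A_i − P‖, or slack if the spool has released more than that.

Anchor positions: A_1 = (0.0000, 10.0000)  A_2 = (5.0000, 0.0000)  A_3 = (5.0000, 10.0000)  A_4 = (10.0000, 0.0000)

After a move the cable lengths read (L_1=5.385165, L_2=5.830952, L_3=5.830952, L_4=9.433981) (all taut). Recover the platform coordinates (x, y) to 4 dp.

(2.0000, 5.0000)

circle eqns → linear via eq_j − eq_1; set c_j = A_j·A_j − L_j²
c_1 = 0.0000+100.0000−29.0000 = 71.0000
-10.0000·x + 20.0000·y = c_1−c_2 = 80.0000
-10.0000·x + 0.0000·y = c_1−c_3 = -20.0000
-20.0000·x + 20.0000·y = c_1−c_4 = 60.0000
solve first two rows → x=2.0000, y=5.0000
check cable 4: ‖A_4−P‖² = 89.0000 ≈ L_4² = 89.0000 ✓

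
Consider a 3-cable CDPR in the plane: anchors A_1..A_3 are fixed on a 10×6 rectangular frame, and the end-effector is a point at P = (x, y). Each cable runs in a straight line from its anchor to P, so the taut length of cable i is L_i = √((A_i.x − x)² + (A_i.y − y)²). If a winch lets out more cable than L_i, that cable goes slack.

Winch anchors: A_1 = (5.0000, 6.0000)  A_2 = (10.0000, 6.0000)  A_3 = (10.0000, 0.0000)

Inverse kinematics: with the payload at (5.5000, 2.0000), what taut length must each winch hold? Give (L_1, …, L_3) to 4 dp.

L_1: Δ = A_1−P = (-0.5000, 4.0000) → ‖Δ‖ = √16.2500 = 4.0311
L_2: Δ = A_2−P = (4.5000, 4.0000) → ‖Δ‖ = √36.2500 = 6.0208
L_3: Δ = A_3−P = (4.5000, -2.0000) → ‖Δ‖ = √24.2500 = 4.9244

(4.0311, 6.0208, 4.9244)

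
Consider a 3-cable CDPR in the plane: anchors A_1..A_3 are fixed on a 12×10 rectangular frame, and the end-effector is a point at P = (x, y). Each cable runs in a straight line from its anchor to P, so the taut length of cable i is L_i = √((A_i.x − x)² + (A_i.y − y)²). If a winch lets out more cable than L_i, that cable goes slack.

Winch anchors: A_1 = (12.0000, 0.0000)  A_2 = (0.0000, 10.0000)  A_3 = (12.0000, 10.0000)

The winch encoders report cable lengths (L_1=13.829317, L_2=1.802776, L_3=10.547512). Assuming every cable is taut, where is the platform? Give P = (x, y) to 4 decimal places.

(1.5000, 9.0000)

circle eqns → linear via eq_j − eq_1; set k_j = A_j·A_j − L_j²
k_1 = 144.0000+0.0000−191.2500 = -47.2500
24.0000·x − 20.0000·y = k_1−k_2 = -144.0000
0.0000·x − 20.0000·y = k_1−k_3 = -180.0000
solve first two rows → x=1.5000, y=9.0000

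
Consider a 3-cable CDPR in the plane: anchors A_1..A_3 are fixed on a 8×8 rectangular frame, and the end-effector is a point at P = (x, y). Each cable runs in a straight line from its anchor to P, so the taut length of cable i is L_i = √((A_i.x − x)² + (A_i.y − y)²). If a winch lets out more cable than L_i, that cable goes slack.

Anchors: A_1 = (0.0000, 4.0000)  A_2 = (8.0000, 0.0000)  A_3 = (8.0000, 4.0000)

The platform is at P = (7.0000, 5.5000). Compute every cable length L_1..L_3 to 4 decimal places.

L_1: Δ = A_1−P = (-7.0000, -1.5000) → ‖Δ‖ = √51.2500 = 7.1589
L_2: Δ = A_2−P = (1.0000, -5.5000) → ‖Δ‖ = √31.2500 = 5.5902
L_3: Δ = A_3−P = (1.0000, -1.5000) → ‖Δ‖ = √3.2500 = 1.8028

(7.1589, 5.5902, 1.8028)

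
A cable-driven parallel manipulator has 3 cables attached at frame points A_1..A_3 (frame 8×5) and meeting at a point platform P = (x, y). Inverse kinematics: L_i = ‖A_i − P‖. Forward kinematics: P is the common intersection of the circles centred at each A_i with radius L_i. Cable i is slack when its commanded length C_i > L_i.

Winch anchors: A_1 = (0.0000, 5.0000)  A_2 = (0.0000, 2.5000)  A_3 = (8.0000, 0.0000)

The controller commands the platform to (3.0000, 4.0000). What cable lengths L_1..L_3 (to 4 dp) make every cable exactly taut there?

(3.1623, 3.3541, 6.4031)

cable 1: Δx=-3.0000, Δy=1.0000; L_1 = √(Δx²+Δy²) = 3.1623
cable 2: Δx=-3.0000, Δy=-1.5000; L_2 = √(Δx²+Δy²) = 3.3541
cable 3: Δx=5.0000, Δy=-4.0000; L_3 = √(Δx²+Δy²) = 6.4031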